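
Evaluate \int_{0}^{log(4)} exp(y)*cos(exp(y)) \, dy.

Let u = exp(y), so du = exp(y) dy. When y = 0, u = 1; when y = log(4), u = 4.
The integral becomes ∫ cos(u) du from 1 to 4, with antiderivative sin(u).
Back in y: F(y) = sin(exp(y)).
Then F(log(4)) - F(0) = (sin(4)) - (sin(1)) = -sin(1) + sin(4).

-sin(1) + sin(4)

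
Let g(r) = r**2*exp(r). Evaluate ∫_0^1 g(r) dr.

-2 + E

Integrate by parts twice (u = r^2, dv = exp(r) dr).
An antiderivative is F(r) = (r**2 - 2*r + 2)*exp(r).
Then F(1) - F(0) = (E) - (2) = -2 + E.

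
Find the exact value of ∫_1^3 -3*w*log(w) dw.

Integrate by parts once (u = ln w, dv = -3*w dw).
An antiderivative is F(w) = -3*w**2*(2*log(w) - 1)/4.
Then F(3) - F(1) = (27/4 - 27*log(3)/2) - (3/4) = 6 - 27*log(3)/2.

6 - 27*log(3)/2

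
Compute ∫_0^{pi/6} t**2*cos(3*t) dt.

Integrate by parts twice (u = t^2, dv = cos(3*t) dt).
An antiderivative is F(t) = t**2*sin(3*t)/3 + 2*t*cos(3*t)/9 - 2*sin(3*t)/27.
Then F(pi/6) - F(0) = (-2/27 + pi**2/108) - (0) = -2/27 + pi**2/108.

-2/27 + pi**2/108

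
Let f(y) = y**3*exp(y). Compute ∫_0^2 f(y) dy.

Integrate by parts 3 times (u = y^3, dv = exp(y) dy).
An antiderivative is F(y) = (y**3 - 3*y**2 + 6*y - 6)*exp(y).
Then F(2) - F(0) = (2*exp(2)) - (-6) = 6 + 2*exp(2).

6 + 2*exp(2)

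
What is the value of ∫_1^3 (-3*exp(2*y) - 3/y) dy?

-3*exp(6)/2 - log(27) + 3*exp(2)/2

An antiderivative is F(y) = -3*exp(2*y)/2 - 3*log(y).
Then F(3) - F(1) = (-3*exp(6)/2 - log(27)) - (-3*exp(2)/2) = -3*exp(6)/2 - log(27) + 3*exp(2)/2.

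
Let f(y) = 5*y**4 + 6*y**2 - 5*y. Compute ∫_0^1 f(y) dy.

By the power rule, an antiderivative is F(y) = y**5 + 2*y**3 - 5*y**2/2.
Then F(1) - F(0) = (1/2) - (0) = 1/2.

1/2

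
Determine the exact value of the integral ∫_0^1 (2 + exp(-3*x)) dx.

7/3 - exp(-3)/3

An antiderivative is F(x) = 2*x - exp(-3*x)/3.
Then F(1) - F(0) = (2 - exp(-3)/3) - (-1/3) = 7/3 - exp(-3)/3.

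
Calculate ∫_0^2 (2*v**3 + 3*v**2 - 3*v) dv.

10

By the power rule, an antiderivative is F(v) = v**4/2 + v**3 - 3*v**2/2.
Then F(2) - F(0) = (10) - (0) = 10.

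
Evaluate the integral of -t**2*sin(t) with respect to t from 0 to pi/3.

Integrate by parts twice (u = t^2, dv = -sin(t) dt).
An antiderivative is F(t) = t**2*cos(t) - 2*t*sin(t) - 2*cos(t).
Then F(pi/3) - F(0) = (-sqrt(3)*pi/3 - 1 + pi**2/18) - (-2) = -sqrt(3)*pi/3 + pi**2/18 + 1.

-sqrt(3)*pi/3 + pi**2/18 + 1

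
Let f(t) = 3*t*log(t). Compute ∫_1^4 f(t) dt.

Integrate by parts once (u = ln t, dv = 3*t dt).
An antiderivative is F(t) = 3*t**2*(2*log(t) - 1)/4.
Then F(4) - F(1) = (-12 + 48*log(2)) - (-3/4) = -45/4 + 48*log(2).

-45/4 + 48*log(2)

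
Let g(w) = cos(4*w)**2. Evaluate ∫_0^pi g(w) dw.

pi/2

Use the identity cos^2(4*w) = (1 + cos(8*w))/2.
An antiderivative is F(w) = w/2 + sin(8*w)/16.
Then F(pi) - F(0) = (pi/2) - (0) = pi/2.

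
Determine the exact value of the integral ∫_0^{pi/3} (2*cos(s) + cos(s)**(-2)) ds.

2*sqrt(3)

An antiderivative is F(s) = 2*sin(s) + tan(s).
Then F(pi/3) - F(0) = (2*sqrt(3)) - (0) = 2*sqrt(3).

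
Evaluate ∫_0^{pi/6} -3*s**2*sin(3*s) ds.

2/9 - pi/9

Integrate by parts twice (u = s^2, dv = -3*sin(3*s) ds).
An antiderivative is F(s) = s**2*cos(3*s) - 2*s*sin(3*s)/3 - 2*cos(3*s)/9.
Then F(pi/6) - F(0) = (-pi/9) - (-2/9) = 2/9 - pi/9.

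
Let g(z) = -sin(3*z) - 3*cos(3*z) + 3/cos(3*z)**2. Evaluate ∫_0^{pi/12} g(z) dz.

2/3 - sqrt(2)/3

An antiderivative is F(z) = -sin(3*z) + cos(3*z)/3 + tan(3*z).
Then F(pi/12) - F(0) = (1 - sqrt(2)/3) - (1/3) = 2/3 - sqrt(2)/3.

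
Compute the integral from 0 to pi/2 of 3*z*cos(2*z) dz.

-3/2

Integrate by parts once (u = z, dv = 3*cos(2*z) dz).
An antiderivative is F(z) = 3*z*sin(2*z)/2 + 3*cos(2*z)/4.
Then F(pi/2) - F(0) = (-3/4) - (3/4) = -3/2.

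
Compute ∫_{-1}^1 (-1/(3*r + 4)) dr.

An antiderivative is F(r) = -log(3*r + 4)/3.
Then F(1) - F(-1) = (-log(7)/3) - (0) = -log(7)/3.

-log(7)/3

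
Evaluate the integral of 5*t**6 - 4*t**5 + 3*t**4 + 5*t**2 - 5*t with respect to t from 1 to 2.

By the power rule, an antiderivative is F(t) = 5*t**7/7 - 2*t**6/3 + 3*t**5/5 + 5*t**3/3 - 5*t**2/2.
Then F(2) - F(1) = (7486/105) - (-13/70) = 15011/210.

15011/210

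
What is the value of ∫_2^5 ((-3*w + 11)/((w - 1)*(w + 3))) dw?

-11*log(2) + 5*log(5)

Factor the denominator: w**2 + 2*w - 3 = (w + 3)(w - 1).
Partial fractions: (-3*w + 11)/((w - 1)*(w + 3)) = -5/(w + 3) + 2/(w - 1).
An antiderivative is F(w) = 2*log(w - 1) - 5*log(w + 3).
Then F(5) - F(2) = (-11*log(2)) - (-5*log(5)) = -11*log(2) + 5*log(5).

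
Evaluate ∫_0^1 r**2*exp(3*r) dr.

-2/27 + 5*exp(3)/27

Integrate by parts twice (u = r^2, dv = exp(3*r) dr).
An antiderivative is F(r) = (9*r**2 - 6*r + 2)*exp(3*r)/27.
Then F(1) - F(0) = (5*exp(3)/27) - (2/27) = -2/27 + 5*exp(3)/27.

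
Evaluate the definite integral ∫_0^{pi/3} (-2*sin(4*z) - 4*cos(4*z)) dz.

-3/4 + sqrt(3)/2

An antiderivative is F(z) = -sin(4*z) + cos(4*z)/2.
Then F(pi/3) - F(0) = (-1/4 + sqrt(3)/2) - (1/2) = -3/4 + sqrt(3)/2.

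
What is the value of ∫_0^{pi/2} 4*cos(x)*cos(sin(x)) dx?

Let u = sin(x), so du = cos(x) dx. When x = 0, u = 0; when x = pi/2, u = 1.
The integral becomes 4·∫ cos(u) du from 0 to 1, with antiderivative 4*sin(u).
Back in x: F(x) = 4*sin(sin(x)).
Then F(pi/2) - F(0) = (4*sin(1)) - (0) = 4*sin(1).

4*sin(1)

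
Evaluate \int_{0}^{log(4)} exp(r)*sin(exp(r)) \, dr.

cos(1) - cos(4)

Let u = exp(r), so du = exp(r) dr. When r = 0, u = 1; when r = log(4), u = 4.
The integral becomes ∫ sin(u) du from 1 to 4, with antiderivative -cos(u).
Back in r: F(r) = -cos(exp(r)).
Then F(log(4)) - F(0) = (-cos(4)) - (-cos(1)) = cos(1) - cos(4).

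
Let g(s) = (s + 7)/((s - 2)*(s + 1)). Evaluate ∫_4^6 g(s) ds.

-2*log(7) + 3*log(2) + 2*log(5)

Factor the denominator: s**2 - s - 2 = (s + 1)(s - 2).
Partial fractions: (s + 7)/((s - 2)*(s + 1)) = -2/(s + 1) + 3/(s - 2).
An antiderivative is F(s) = 3*log(s - 2) - 2*log(s + 1).
Then F(6) - F(4) = (log(64/49)) - (log(8/25)) = -2*log(7) + 3*log(2) + 2*log(5).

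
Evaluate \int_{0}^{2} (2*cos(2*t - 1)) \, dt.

Let u = 2*t - 1, so du = 2 dt. When t = 0, u = -1; when t = 2, u = 3.
The integral becomes ∫ cos(u) du from -1 to 3, with antiderivative sin(u).
Back in t: F(t) = sin(2*t - 1).
Then F(2) - F(0) = (sin(3)) - (-sin(1)) = sin(3) + sin(1).

sin(3) + sin(1)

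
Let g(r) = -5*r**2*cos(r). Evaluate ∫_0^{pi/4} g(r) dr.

Integrate by parts twice (u = r^2, dv = -5*cos(r) dr).
An antiderivative is F(r) = -5*r**2*sin(r) - 10*r*cos(r) + 10*sin(r).
Then F(pi/4) - F(0) = (5*sqrt(2)*(-8*pi - pi**2 + 32)/32) - (0) = 5*sqrt(2)*(-8*pi - pi**2 + 32)/32.

5*sqrt(2)*(-8*pi - pi**2 + 32)/32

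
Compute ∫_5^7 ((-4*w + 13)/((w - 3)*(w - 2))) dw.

Factor the denominator: w**2 - 5*w + 6 = (w - 2)(w - 3).
Partial fractions: (-4*w + 13)/((w - 3)*(w - 2)) = -5/(w - 2) + 1/(w - 3).
An antiderivative is F(w) = log(w - 3) - 5*log(w - 2).
Then F(7) - F(5) = (-5*log(5) + 2*log(2)) - (-5*log(3) + log(2)) = -5*log(5) + log(2) + 5*log(3).

-5*log(5) + log(2) + 5*log(3)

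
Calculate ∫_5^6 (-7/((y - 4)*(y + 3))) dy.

Factor the denominator: y**2 - y - 12 = (y + 3)(y - 4).
Partial fractions: -7/((y - 4)*(y + 3)) = 1/(y + 3) - 1/(y - 4).
An antiderivative is F(y) = -log(y - 4) + log(y + 3).
Then F(6) - F(5) = (log(9/2)) - (log(8)) = log(9/16).

log(9/16)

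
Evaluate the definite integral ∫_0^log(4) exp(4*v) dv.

Let u = exp(v), so du = exp(v) dv. When v = 0, u = 1; when v = log(4), u = 4.
The integral becomes ∫ u**3 du from 1 to 4, with antiderivative u**4/4.
Back in v: F(v) = exp(4*v)/4.
Then F(log(4)) - F(0) = (64) - (1/4) = 255/4.

255/4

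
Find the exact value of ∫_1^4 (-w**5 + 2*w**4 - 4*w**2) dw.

-3573/10

By the power rule, an antiderivative is F(w) = -w**6/6 + 2*w**5/5 - 4*w**3/3.
Then F(4) - F(1) = (-1792/5) - (-11/10) = -3573/10.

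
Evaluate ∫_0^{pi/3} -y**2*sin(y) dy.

-sqrt(3)*pi/3 + pi**2/18 + 1

Integrate by parts twice (u = y^2, dv = -sin(y) dy).
An antiderivative is F(y) = y**2*cos(y) - 2*y*sin(y) - 2*cos(y).
Then F(pi/3) - F(0) = (-sqrt(3)*pi/3 - 1 + pi**2/18) - (-2) = -sqrt(3)*pi/3 + pi**2/18 + 1.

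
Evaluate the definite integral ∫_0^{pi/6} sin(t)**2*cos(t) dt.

1/24

Let u = sin(t), so du = cos(t) dt. When t = 0, u = 0; when t = pi/6, u = 1/2.
The integral becomes ∫ u**2 du from 0 to 1/2, with antiderivative u**3/3.
Back in t: F(t) = sin(t)**3/3.
Then F(pi/6) - F(0) = (1/24) - (0) = 1/24.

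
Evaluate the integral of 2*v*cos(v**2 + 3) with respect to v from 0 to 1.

Let u = v**2 + 3, so du = 2*v dv. When v = 0, u = 3; when v = 1, u = 4.
The integral becomes ∫ cos(u) du from 3 to 4, with antiderivative sin(u).
Back in v: F(v) = sin(v**2 + 3).
Then F(1) - F(0) = (sin(4)) - (sin(3)) = sin(4) - sin(3).

sin(4) - sin(3)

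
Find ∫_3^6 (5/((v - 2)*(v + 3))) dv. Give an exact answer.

log(8/3)

Factor the denominator: v**2 + v - 6 = (v + 3)(v - 2).
Partial fractions: 5/((v - 2)*(v + 3)) = -1/(v + 3) + 1/(v - 2).
An antiderivative is F(v) = log(v - 2) - log(v + 3).
Then F(6) - F(3) = (log(4/9)) - (-log(6)) = log(8/3).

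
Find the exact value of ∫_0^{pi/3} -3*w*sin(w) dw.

-3*sqrt(3)/2 + pi/2

Integrate by parts once (u = w, dv = -3*sin(w) dw).
An antiderivative is F(w) = 3*w*cos(w) - 3*sin(w).
Then F(pi/3) - F(0) = (-3*sqrt(3)/2 + pi/2) - (0) = -3*sqrt(3)/2 + pi/2.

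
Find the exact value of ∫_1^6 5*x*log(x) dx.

-175/4 + 90*log(2) + 90*log(3)

Integrate by parts once (u = ln x, dv = 5*x dx).
An antiderivative is F(x) = 5*x**2*(2*log(x) - 1)/4.
Then F(6) - F(1) = (-45 + 90*log(2) + 90*log(3)) - (-5/4) = -175/4 + 90*log(2) + 90*log(3).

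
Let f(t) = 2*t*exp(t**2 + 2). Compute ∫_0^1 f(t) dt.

Let u = t**2 + 2, so du = 2*t dt. When t = 0, u = 2; when t = 1, u = 3.
The integral becomes ∫ exp(u) du from 2 to 3, with antiderivative exp(u).
Back in t: F(t) = exp(t**2 + 2).
Then F(1) - F(0) = (exp(3)) - (exp(2)) = -exp(2) + exp(3).

-exp(2) + exp(3)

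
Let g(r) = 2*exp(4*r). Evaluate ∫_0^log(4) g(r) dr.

Let u = exp(r), so du = exp(r) dr. When r = 0, u = 1; when r = log(4), u = 4.
The integral becomes 2·∫ u**3 du from 1 to 4, with antiderivative u**4/2.
Back in r: F(r) = exp(4*r)/2.
Then F(log(4)) - F(0) = (128) - (1/2) = 255/2.

255/2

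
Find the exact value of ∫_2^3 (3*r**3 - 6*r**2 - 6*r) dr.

By the power rule, an antiderivative is F(r) = 3*r**4/4 - 2*r**3 - 3*r**2.
Then F(3) - F(2) = (-81/4) - (-16) = -17/4.

-17/4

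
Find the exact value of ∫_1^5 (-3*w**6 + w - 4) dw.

By the power rule, an antiderivative is F(w) = -3*w**7/7 + w**2/2 - 4*w.
Then F(5) - F(1) = (-468855/14) - (-55/14) = -234400/7.

-234400/7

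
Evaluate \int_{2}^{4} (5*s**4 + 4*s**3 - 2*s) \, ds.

1220

By the power rule, an antiderivative is F(s) = s**5 + s**4 - s**2.
Then F(4) - F(2) = (1264) - (44) = 1220.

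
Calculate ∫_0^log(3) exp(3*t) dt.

Let u = exp(t), so du = exp(t) dt. When t = 0, u = 1; when t = log(3), u = 3.
The integral becomes ∫ u**2 du from 1 to 3, with antiderivative u**3/3.
Back in t: F(t) = exp(3*t)/3.
Then F(log(3)) - F(0) = (9) - (1/3) = 26/3.

26/3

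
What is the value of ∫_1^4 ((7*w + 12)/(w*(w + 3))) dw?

2*log(2) + 3*log(7)

Factor the denominator: w**2 + 3*w = (w + 3)w.
Partial fractions: (7*w + 12)/(w*(w + 3)) = 3/(w + 3) + 4/w.
An antiderivative is F(w) = 4*log(w) + 3*log(w + 3).
Then F(4) - F(1) = (8*log(2) + 3*log(7)) - (log(64)) = 2*log(2) + 3*log(7).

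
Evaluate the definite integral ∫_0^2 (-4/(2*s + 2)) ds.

An antiderivative is F(s) = -2*log(2*s + 2).
Then F(2) - F(0) = (-log(36)) - (-log(4)) = -log(9).

-log(9)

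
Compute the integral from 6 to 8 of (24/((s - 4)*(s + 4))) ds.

-3*log(3) + 3*log(5)

Factor the denominator: s**2 - 16 = (s + 4)(s - 4).
Partial fractions: 24/((s - 4)*(s + 4)) = -3/(s + 4) + 3/(s - 4).
An antiderivative is F(s) = 3*log(s - 4) - 3*log(s + 4).
Then F(8) - F(6) = (-log(27)) - (-3*log(5)) = -3*log(3) + 3*log(5).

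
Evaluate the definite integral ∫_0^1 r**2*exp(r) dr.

-2 + E

Integrate by parts twice (u = r^2, dv = exp(r) dr).
An antiderivative is F(r) = (r**2 - 2*r + 2)*exp(r).
Then F(1) - F(0) = (E) - (2) = -2 + E.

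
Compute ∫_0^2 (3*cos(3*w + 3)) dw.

Let u = 3*w + 3, so du = 3 dw. When w = 0, u = 3; when w = 2, u = 9.
The integral becomes ∫ cos(u) du from 3 to 9, with antiderivative sin(u).
Back in w: F(w) = sin(3*w + 3).
Then F(2) - F(0) = (sin(9)) - (sin(3)) = -sin(3) + sin(9).

-sin(3) + sin(9)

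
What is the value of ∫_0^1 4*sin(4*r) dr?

Let u = 4*r, so du = 4 dr. When r = 0, u = 0; when r = 1, u = 4.
The integral becomes ∫ sin(u) du from 0 to 4, with antiderivative -cos(u).
Back in r: F(r) = -cos(4*r).
Then F(1) - F(0) = (-cos(4)) - (-1) = 1 - cos(4).

1 - cos(4)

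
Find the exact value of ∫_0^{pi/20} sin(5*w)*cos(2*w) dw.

-5*sqrt(sqrt(5) + 5)/84 - sqrt(10)/84 + sqrt(2)/84 + 5/21

Use the identity sin(5*w)cos(2*w) = [sin(7*w) + sin(3*w)]/2.
An antiderivative is F(w) = -cos(3*w)/6 - cos(7*w)/14.
Then F(pi/20) - F(0) = (-5*sqrt(sqrt(5) + 5)/84 - sqrt(10)/84 + sqrt(2)/84) - (-5/21) = -5*sqrt(sqrt(5) + 5)/84 - sqrt(10)/84 + sqrt(2)/84 + 5/21.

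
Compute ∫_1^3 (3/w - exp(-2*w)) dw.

(-exp(4) + 1 + 6*exp(6)*log(3))*exp(-6)/2

An antiderivative is F(w) = 3*log(w) + exp(-2*w)/2.
Then F(3) - F(1) = (exp(-6)/2 + 3*log(3)) - (exp(-2)/2) = (-exp(4) + 1 + 6*exp(6)*log(3))*exp(-6)/2.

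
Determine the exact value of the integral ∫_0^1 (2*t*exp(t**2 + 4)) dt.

Let u = t**2 + 4, so du = 2*t dt. When t = 0, u = 4; when t = 1, u = 5.
The integral becomes ∫ exp(u) du from 4 to 5, with antiderivative exp(u).
Back in t: F(t) = exp(t**2 + 4).
Then F(1) - F(0) = (exp(5)) - (exp(4)) = -exp(4) + exp(5).

-exp(4) + exp(5)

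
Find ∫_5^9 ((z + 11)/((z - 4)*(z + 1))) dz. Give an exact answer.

log(45)

Factor the denominator: z**2 - 3*z - 4 = (z + 1)(z - 4).
Partial fractions: (z + 11)/((z - 4)*(z + 1)) = -2/(z + 1) + 3/(z - 4).
An antiderivative is F(z) = 3*log(z - 4) - 2*log(z + 1).
Then F(9) - F(5) = (log(5/4)) - (-log(36)) = log(45).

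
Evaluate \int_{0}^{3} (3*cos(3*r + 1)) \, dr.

-sin(1) + sin(10)

Let u = 3*r + 1, so du = 3 dr. When r = 0, u = 1; when r = 3, u = 10.
The integral becomes ∫ cos(u) du from 1 to 10, with antiderivative sin(u).
Back in r: F(r) = sin(3*r + 1).
Then F(3) - F(0) = (sin(10)) - (sin(1)) = -sin(1) + sin(10).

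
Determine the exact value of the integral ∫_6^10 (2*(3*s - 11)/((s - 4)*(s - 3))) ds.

Factor the denominator: s**2 - 7*s + 12 = (s - 3)(s - 4).
Partial fractions: 2*(3*s - 11)/((s - 4)*(s - 3)) = 4/(s - 3) + 2/(s - 4).
An antiderivative is F(s) = 2*log(s - 4) + 4*log(s - 3).
Then F(10) - F(6) = (2*log(2) + 2*log(3) + 4*log(7)) - (2*log(2) + 4*log(3)) = -2*log(3) + 4*log(7).

-2*log(3) + 4*log(7)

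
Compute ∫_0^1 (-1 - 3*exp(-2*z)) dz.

-5/2 + 3*exp(-2)/2

An antiderivative is F(z) = -z + 3*exp(-2*z)/2.
Then F(1) - F(0) = (-1 + 3*exp(-2)/2) - (3/2) = -5/2 + 3*exp(-2)/2.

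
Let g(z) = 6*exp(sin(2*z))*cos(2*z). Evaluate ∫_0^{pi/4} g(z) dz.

-3 + 3*E

Let u = sin(2*z), so du = 2*cos(2*z) dz. When z = 0, u = 0; when z = pi/4, u = 1.
The integral becomes 3·∫ exp(u) du from 0 to 1, with antiderivative 3*exp(u).
Back in z: F(z) = 3*exp(sin(2*z)).
Then F(pi/4) - F(0) = (3*E) - (3) = -3 + 3*E.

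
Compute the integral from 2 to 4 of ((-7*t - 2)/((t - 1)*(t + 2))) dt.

-7*log(3) + 4*log(2)

Factor the denominator: t**2 + t - 2 = (t + 2)(t - 1).
Partial fractions: (-7*t - 2)/((t - 1)*(t + 2)) = -4/(t + 2) - 3/(t - 1).
An antiderivative is F(t) = -3*log(t - 1) - 4*log(t + 2).
Then F(4) - F(2) = (-7*log(3) - 4*log(2)) - (-8*log(2)) = -7*log(3) + 4*log(2).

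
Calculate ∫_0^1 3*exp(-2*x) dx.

3/2 - 3*exp(-2)/2

An antiderivative is F(x) = -3*exp(-2*x)/2.
Then F(1) - F(0) = (-3*exp(-2)/2) - (-3/2) = 3/2 - 3*exp(-2)/2.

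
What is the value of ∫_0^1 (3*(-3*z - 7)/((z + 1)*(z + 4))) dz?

Factor the denominator: z**2 + 5*z + 4 = (z + 4)(z + 1).
Partial fractions: 3*(-3*z - 7)/((z + 1)*(z + 4)) = -5/(z + 4) - 4/(z + 1).
An antiderivative is F(z) = -4*log(z + 1) - 5*log(z + 4).
Then F(1) - F(0) = (-5*log(5) - 4*log(2)) - (-10*log(2)) = -5*log(5) + 6*log(2).

-5*log(5) + 6*log(2)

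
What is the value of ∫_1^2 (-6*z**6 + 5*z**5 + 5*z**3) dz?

By the power rule, an antiderivative is F(z) = -6*z**7/7 + 5*z**6/6 + 5*z**4/4.
Then F(2) - F(1) = (-764/21) - (103/84) = -1053/28.

-1053/28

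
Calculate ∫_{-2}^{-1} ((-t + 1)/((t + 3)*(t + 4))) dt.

Factor the denominator: t**2 + 7*t + 12 = (t + 4)(t + 3).
Partial fractions: (-t + 1)/((t + 3)*(t + 4)) = -5/(t + 4) + 4/(t + 3).
An antiderivative is F(t) = 4*log(t + 3) - 5*log(t + 4).
Then F(-1) - F(-2) = (-5*log(3) + 4*log(2)) - (-log(32)) = -5*log(3) + 9*log(2).

-5*log(3) + 9*log(2)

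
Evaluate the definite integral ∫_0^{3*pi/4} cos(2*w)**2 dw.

3*pi/8

Use the identity cos^2(2*w) = (1 + cos(4*w))/2.
An antiderivative is F(w) = w/2 + sin(4*w)/8.
Then F(3*pi/4) - F(0) = (3*pi/8) - (0) = 3*pi/8.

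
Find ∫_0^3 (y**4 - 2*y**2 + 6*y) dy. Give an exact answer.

288/5

By the power rule, an antiderivative is F(y) = y**5/5 - 2*y**3/3 + 3*y**2.
Then F(3) - F(0) = (288/5) - (0) = 288/5.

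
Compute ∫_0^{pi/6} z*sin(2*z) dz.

Integrate by parts once (u = z, dv = sin(2*z) dz).
An antiderivative is F(z) = -z*cos(2*z)/2 + sin(2*z)/4.
Then F(pi/6) - F(0) = (-pi/24 + sqrt(3)/8) - (0) = -pi/24 + sqrt(3)/8.

-pi/24 + sqrt(3)/8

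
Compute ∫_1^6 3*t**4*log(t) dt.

Integrate by parts once (u = ln t, dv = 3*t**4 dt).
An antiderivative is F(t) = 3*t**5*(5*log(t) - 1)/25.
Then F(6) - F(1) = (-23328/25 + 23328*log(6)/5) - (-3/25) = -933 + 23328*log(6)/5.

-933 + 23328*log(6)/5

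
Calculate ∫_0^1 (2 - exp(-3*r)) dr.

exp(-3)/3 + 5/3

An antiderivative is F(r) = 2*r + exp(-3*r)/3.
Then F(1) - F(0) = (exp(-3)/3 + 2) - (1/3) = exp(-3)/3 + 5/3.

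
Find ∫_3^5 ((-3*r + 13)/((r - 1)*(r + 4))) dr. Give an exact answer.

-10*log(3) + 2*log(2) + 5*log(7)

Factor the denominator: r**2 + 3*r - 4 = (r + 4)(r - 1).
Partial fractions: (-3*r + 13)/((r - 1)*(r + 4)) = -5/(r + 4) + 2/(r - 1).
An antiderivative is F(r) = 2*log(r - 1) - 5*log(r + 4).
Then F(5) - F(3) = (-10*log(3) + 4*log(2)) - (-5*log(7) + 2*log(2)) = -10*log(3) + 2*log(2) + 5*log(7).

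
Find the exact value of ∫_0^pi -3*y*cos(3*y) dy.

2/3

Integrate by parts once (u = y, dv = -3*cos(3*y) dy).
An antiderivative is F(y) = -y*sin(3*y) - cos(3*y)/3.
Then F(pi) - F(0) = (1/3) - (-1/3) = 2/3.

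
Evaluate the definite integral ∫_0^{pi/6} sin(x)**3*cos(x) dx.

Let u = sin(x), so du = cos(x) dx. When x = 0, u = 0; when x = pi/6, u = 1/2.
The integral becomes ∫ u**3 du from 0 to 1/2, with antiderivative u**4/4.
Back in x: F(x) = sin(x)**4/4.
Then F(pi/6) - F(0) = (1/64) - (0) = 1/64.

1/64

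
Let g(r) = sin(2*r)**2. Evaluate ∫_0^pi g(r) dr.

pi/2

Use the identity sin^2(2*r) = (1 - cos(4*r))/2.
An antiderivative is F(r) = r/2 - sin(4*r)/8.
Then F(pi) - F(0) = (pi/2) - (0) = pi/2.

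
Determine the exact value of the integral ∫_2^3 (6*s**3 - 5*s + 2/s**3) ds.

By the power rule, an antiderivative is F(s) = 3*s**4/2 - 5*s**2/2 - 1/s**2.
Then F(3) - F(2) = (890/9) - (55/4) = 3065/36.

3065/36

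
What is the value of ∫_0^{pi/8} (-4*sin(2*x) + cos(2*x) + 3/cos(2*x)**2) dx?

-1/2 + 5*sqrt(2)/4

An antiderivative is F(x) = sin(2*x)/2 + 2*cos(2*x) + 3*tan(2*x)/2.
Then F(pi/8) - F(0) = (3/2 + 5*sqrt(2)/4) - (2) = -1/2 + 5*sqrt(2)/4.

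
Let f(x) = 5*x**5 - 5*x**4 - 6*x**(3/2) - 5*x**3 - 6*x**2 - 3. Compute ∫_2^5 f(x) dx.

-60*sqrt(5) + 48*sqrt(2)/5 + 35481/4

By the power rule, an antiderivative is F(x) = 5*x**6/6 - 12*x**(5/2)/5 - x**5 - 5*x**4/4 - 2*x**3 - 3*x.
Then F(5) - F(2) = (106195/12 - 60*sqrt(5)) - (-62/3 - 48*sqrt(2)/5) = -60*sqrt(5) + 48*sqrt(2)/5 + 35481/4.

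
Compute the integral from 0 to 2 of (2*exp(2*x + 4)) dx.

-exp(4) + exp(8)

Let u = 2*x + 4, so du = 2 dx. When x = 0, u = 4; when x = 2, u = 8.
The integral becomes ∫ exp(u) du from 4 to 8, with antiderivative exp(u).
Back in x: F(x) = exp(2*x + 4).
Then F(2) - F(0) = (exp(8)) - (exp(4)) = -exp(4) + exp(8).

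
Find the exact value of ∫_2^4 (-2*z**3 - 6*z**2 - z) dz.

-238

By the power rule, an antiderivative is F(z) = -z**4/2 - 2*z**3 - z**2/2.
Then F(4) - F(2) = (-264) - (-26) = -238.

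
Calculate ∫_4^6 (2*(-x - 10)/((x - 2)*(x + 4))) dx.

Factor the denominator: x**2 + 2*x - 8 = (x + 4)(x - 2).
Partial fractions: 2*(-x - 10)/((x - 2)*(x + 4)) = 2/(x + 4) - 4/(x - 2).
An antiderivative is F(x) = -4*log(x - 2) + 2*log(x + 4).
Then F(6) - F(4) = (log(25/64)) - (log(4)) = -8*log(2) + 2*log(5).

-8*log(2) + 2*log(5)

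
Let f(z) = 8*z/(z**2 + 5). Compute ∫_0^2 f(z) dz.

Let u = z**2 + 5, so du = 2*z dz. When z = 0, u = 5; when z = 2, u = 9.
The integral becomes 4·∫ 1/u du from 5 to 9, with antiderivative 4*log(u).
Back in z: F(z) = 4*log(z**2 + 5).
Then F(2) - F(0) = (8*log(3)) - (4*log(5)) = -4*log(5) + 8*log(3).

-4*log(5) + 8*log(3)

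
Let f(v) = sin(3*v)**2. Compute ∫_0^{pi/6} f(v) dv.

Use the identity sin^2(3*v) = (1 - cos(6*v))/2.
An antiderivative is F(v) = v/2 - sin(6*v)/12.
Then F(pi/6) - F(0) = (pi/12) - (0) = pi/12.

pi/12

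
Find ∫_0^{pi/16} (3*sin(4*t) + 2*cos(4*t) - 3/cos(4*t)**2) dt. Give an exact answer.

An antiderivative is F(t) = sin(4*t)/2 - 3*cos(4*t)/4 - 3*tan(4*t)/4.
Then F(pi/16) - F(0) = (-3/4 - sqrt(2)/8) - (-3/4) = -sqrt(2)/8.

-sqrt(2)/8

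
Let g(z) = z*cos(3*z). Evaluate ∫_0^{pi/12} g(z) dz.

Integrate by parts once (u = z, dv = cos(3*z) dz).
An antiderivative is F(z) = z*sin(3*z)/3 + cos(3*z)/9.
Then F(pi/12) - F(0) = (sqrt(2)*(pi + 4)/72) - (1/9) = -1/9 + sqrt(2)*pi/72 + sqrt(2)/18.

-1/9 + sqrt(2)*pi/72 + sqrt(2)/18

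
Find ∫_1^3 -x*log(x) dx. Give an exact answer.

Integrate by parts once (u = ln x, dv = -x dx).
An antiderivative is F(x) = -x**2*(2*log(x) - 1)/4.
Then F(3) - F(1) = (9/4 - 9*log(3)/2) - (1/4) = 2 - 9*log(3)/2.

2 - 9*log(3)/2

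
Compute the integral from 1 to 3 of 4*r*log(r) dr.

-8 + 18*log(3)

Integrate by parts once (u = ln r, dv = 4*r dr).
An antiderivative is F(r) = r**2*(2*log(r) - 1).
Then F(3) - F(1) = (-9 + 18*log(3)) - (-1) = -8 + 18*log(3).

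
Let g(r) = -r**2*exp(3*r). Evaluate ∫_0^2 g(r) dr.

Integrate by parts twice (u = r^2, dv = -exp(3*r) dr).
An antiderivative is F(r) = (-9*r**2 + 6*r - 2)*exp(3*r)/27.
Then F(2) - F(0) = (-26*exp(6)/27) - (-2/27) = 2/27 - 26*exp(6)/27.

2/27 - 26*exp(6)/27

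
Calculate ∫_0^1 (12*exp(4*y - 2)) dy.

Let u = 4*y - 2, so du = 4 dy. When y = 0, u = -2; when y = 1, u = 2.
The integral becomes 3·∫ exp(u) du from -2 to 2, with antiderivative 3*exp(u).
Back in y: F(y) = 3*exp(4*y - 2).
Then F(1) - F(0) = (3*exp(2)) - (3*exp(-2)) = 6*sinh(2).

6*sinh(2)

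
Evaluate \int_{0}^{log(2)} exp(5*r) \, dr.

31/5

Let u = exp(r), so du = exp(r) dr. When r = 0, u = 1; when r = log(2), u = 2.
The integral becomes ∫ u**4 du from 1 to 2, with antiderivative u**5/5.
Back in r: F(r) = exp(5*r)/5.
Then F(log(2)) - F(0) = (32/5) - (1/5) = 31/5.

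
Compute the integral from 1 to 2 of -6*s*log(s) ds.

Integrate by parts once (u = ln s, dv = -6*s ds).
An antiderivative is F(s) = -3*s**2*(2*log(s) - 1)/2.
Then F(2) - F(1) = (6 - 12*log(2)) - (3/2) = 9/2 - 12*log(2).

9/2 - 12*log(2)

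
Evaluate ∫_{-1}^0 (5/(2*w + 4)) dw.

5*log(2)/2

An antiderivative is F(w) = 5*log(2*w + 4)/2.
Then F(0) - F(-1) = (log(32)) - (5*log(2)/2) = 5*log(2)/2.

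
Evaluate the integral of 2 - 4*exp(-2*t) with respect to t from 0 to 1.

An antiderivative is F(t) = 2*t + 2*exp(-2*t).
Then F(1) - F(0) = (2*exp(-2) + 2) - (2) = 2*exp(-2).

2*exp(-2)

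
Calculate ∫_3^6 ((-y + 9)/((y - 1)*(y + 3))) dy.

log(50/27)

Factor the denominator: y**2 + 2*y - 3 = (y + 3)(y - 1).
Partial fractions: (-y + 9)/((y - 1)*(y + 3)) = -3/(y + 3) + 2/(y - 1).
An antiderivative is F(y) = 2*log(y - 1) - 3*log(y + 3).
Then F(6) - F(3) = (-6*log(3) + 2*log(5)) - (-log(54)) = log(50/27).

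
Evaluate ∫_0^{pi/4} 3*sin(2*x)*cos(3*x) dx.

Use the identity sin(2*x)cos(3*x) = [sin(5*x) + sin(-x)]/2.
An antiderivative is F(x) = 3*cos(x)/2 - 3*cos(5*x)/10.
Then F(pi/4) - F(0) = (9*sqrt(2)/10) - (6/5) = -6/5 + 9*sqrt(2)/10.

-6/5 + 9*sqrt(2)/10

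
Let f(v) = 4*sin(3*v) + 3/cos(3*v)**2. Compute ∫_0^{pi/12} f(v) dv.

An antiderivative is F(v) = -4*cos(3*v)/3 + tan(3*v).
Then F(pi/12) - F(0) = (1 - 2*sqrt(2)/3) - (-4/3) = 7/3 - 2*sqrt(2)/3.

7/3 - 2*sqrt(2)/3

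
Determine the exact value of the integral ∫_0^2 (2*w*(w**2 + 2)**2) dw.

Let u = w**2 + 2, so du = 2*w dw. When w = 0, u = 2; when w = 2, u = 6.
The integral becomes ∫ u**2 du from 2 to 6, with antiderivative u**3/3.
Back in w: F(w) = (w**2 + 2)**3/3.
Then F(2) - F(0) = (72) - (8/3) = 208/3.

208/3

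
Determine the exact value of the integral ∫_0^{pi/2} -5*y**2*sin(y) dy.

Integrate by parts twice (u = y^2, dv = -5*sin(y) dy).
An antiderivative is F(y) = 5*y**2*cos(y) - 10*y*sin(y) - 10*cos(y).
Then F(pi/2) - F(0) = (-5*pi) - (-10) = 10 - 5*pi.

10 - 5*pi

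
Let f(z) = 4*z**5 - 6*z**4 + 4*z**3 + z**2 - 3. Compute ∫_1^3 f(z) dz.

1388/5

By the power rule, an antiderivative is F(z) = 2*z**6/3 - 6*z**5/5 + z**4 + z**3/3 - 3*z.
Then F(3) - F(1) = (1377/5) - (-11/5) = 1388/5.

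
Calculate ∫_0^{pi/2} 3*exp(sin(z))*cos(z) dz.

Let u = sin(z), so du = cos(z) dz. When z = 0, u = 0; when z = pi/2, u = 1.
The integral becomes 3·∫ exp(u) du from 0 to 1, with antiderivative 3*exp(u).
Back in z: F(z) = 3*exp(sin(z)).
Then F(pi/2) - F(0) = (3*E) - (3) = -3 + 3*E.

-3 + 3*E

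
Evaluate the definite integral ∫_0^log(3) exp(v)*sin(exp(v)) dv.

cos(1) - cos(3)

Let u = exp(v), so du = exp(v) dv. When v = 0, u = 1; when v = log(3), u = 3.
The integral becomes ∫ sin(u) du from 1 to 3, with antiderivative -cos(u).
Back in v: F(v) = -cos(exp(v)).
Then F(log(3)) - F(0) = (-cos(3)) - (-cos(1)) = cos(1) - cos(3).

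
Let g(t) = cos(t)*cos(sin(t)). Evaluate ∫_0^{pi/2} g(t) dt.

Let u = sin(t), so du = cos(t) dt. When t = 0, u = 0; when t = pi/2, u = 1.
The integral becomes ∫ cos(u) du from 0 to 1, with antiderivative sin(u).
Back in t: F(t) = sin(sin(t)).
Then F(pi/2) - F(0) = (sin(1)) - (0) = sin(1).

sin(1)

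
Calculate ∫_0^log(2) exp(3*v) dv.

Let u = exp(v), so du = exp(v) dv. When v = 0, u = 1; when v = log(2), u = 2.
The integral becomes ∫ u**2 du from 1 to 2, with antiderivative u**3/3.
Back in v: F(v) = exp(3*v)/3.
Then F(log(2)) - F(0) = (8/3) - (1/3) = 7/3.

7/3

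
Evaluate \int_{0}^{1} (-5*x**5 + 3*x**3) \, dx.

-1/12

By the power rule, an antiderivative is F(x) = -5*x**6/6 + 3*x**4/4.
Then F(1) - F(0) = (-1/12) - (0) = -1/12.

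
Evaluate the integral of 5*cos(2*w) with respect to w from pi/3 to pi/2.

-5*sqrt(3)/4

An antiderivative is F(w) = 5*sin(2*w)/2.
Then F(pi/2) - F(pi/3) = (0) - (5*sqrt(3)/4) = -5*sqrt(3)/4.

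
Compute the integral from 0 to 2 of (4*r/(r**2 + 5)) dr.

log(81/25)

Let u = r**2 + 5, so du = 2*r dr. When r = 0, u = 5; when r = 2, u = 9.
The integral becomes 2·∫ 1/u du from 5 to 9, with antiderivative 2*log(u).
Back in r: F(r) = 2*log(r**2 + 5).
Then F(2) - F(0) = (log(81)) - (log(25)) = log(81/25).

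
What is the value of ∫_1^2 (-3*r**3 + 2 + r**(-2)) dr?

By the power rule, an antiderivative is F(r) = -3*r**4/4 + 2*r - 1/r.
Then F(2) - F(1) = (-17/2) - (1/4) = -35/4.

-35/4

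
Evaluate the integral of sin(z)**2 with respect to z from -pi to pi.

Use the identity sin^2(z) = (1 - cos(2*z))/2.
An antiderivative is F(z) = z/2 - sin(2*z)/4.
Then F(pi) - F(-pi) = (pi/2) - (-pi/2) = pi.

pi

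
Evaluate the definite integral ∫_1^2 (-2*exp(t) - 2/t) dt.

-2*exp(2) - 2*log(2) + 2*exp(1)

An antiderivative is F(t) = -2*exp(t) - 2*log(t).
Then F(2) - F(1) = (-2*exp(2) - 2*log(2)) - (-2*exp(1)) = -2*exp(2) - 2*log(2) + 2*exp(1).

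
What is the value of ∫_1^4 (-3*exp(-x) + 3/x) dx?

An antiderivative is F(x) = 3*log(x) + 3*exp(-x).
Then F(4) - F(1) = (3*exp(-4) + 6*log(2)) - (3*exp(-1)) = -3*exp(-1) + 3*exp(-4) + 6*log(2).

-3*exp(-1) + 3*exp(-4) + 6*log(2)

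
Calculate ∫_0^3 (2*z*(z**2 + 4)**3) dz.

Let u = z**2 + 4, so du = 2*z dz. When z = 0, u = 4; when z = 3, u = 13.
The integral becomes ∫ u**3 du from 4 to 13, with antiderivative u**4/4.
Back in z: F(z) = (z**2 + 4)**4/4.
Then F(3) - F(0) = (28561/4) - (64) = 28305/4.

28305/4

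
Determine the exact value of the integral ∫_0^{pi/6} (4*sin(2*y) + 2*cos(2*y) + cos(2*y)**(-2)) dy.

An antiderivative is F(y) = sin(2*y) - 2*cos(2*y) + tan(2*y)/2.
Then F(pi/6) - F(0) = (-1 + sqrt(3)) - (-2) = 1 + sqrt(3).

1 + sqrt(3)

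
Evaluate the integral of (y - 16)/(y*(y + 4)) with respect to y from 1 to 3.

Factor the denominator: y**2 + 4*y = (y + 4)y.
Partial fractions: (y - 16)/(y*(y + 4)) = 5/(y + 4) - 4/y.
An antiderivative is F(y) = -4*log(y) + 5*log(y + 4).
Then F(3) - F(1) = (-4*log(3) + 5*log(7)) - (5*log(5)) = -5*log(5) - 4*log(3) + 5*log(7).

-5*log(5) - 4*log(3) + 5*log(7)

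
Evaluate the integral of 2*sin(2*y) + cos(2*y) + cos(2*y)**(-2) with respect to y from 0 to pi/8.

3/2 - sqrt(2)/4

An antiderivative is F(y) = sin(2*y)/2 - cos(2*y) + tan(2*y)/2.
Then F(pi/8) - F(0) = (1/2 - sqrt(2)/4) - (-1) = 3/2 - sqrt(2)/4.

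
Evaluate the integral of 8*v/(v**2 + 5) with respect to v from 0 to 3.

Let u = v**2 + 5, so du = 2*v dv. When v = 0, u = 5; when v = 3, u = 14.
The integral becomes 4·∫ 1/u du from 5 to 14, with antiderivative 4*log(u).
Back in v: F(v) = 4*log(v**2 + 5).
Then F(3) - F(0) = (4*log(2) + 4*log(7)) - (4*log(5)) = -4*log(5) + 4*log(2) + 4*log(7).

-4*log(5) + 4*log(2) + 4*log(7)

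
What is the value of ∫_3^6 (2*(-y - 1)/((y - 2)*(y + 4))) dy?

log(7/40)

Factor the denominator: y**2 + 2*y - 8 = (y + 4)(y - 2).
Partial fractions: 2*(-y - 1)/((y - 2)*(y + 4)) = -1/(y + 4) - 1/(y - 2).
An antiderivative is F(y) = -log(y - 2) - log(y + 4).
Then F(6) - F(3) = (-log(40)) - (-log(7)) = log(7/40).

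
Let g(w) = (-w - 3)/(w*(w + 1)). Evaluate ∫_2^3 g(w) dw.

Factor the denominator: w**2 + w = (w + 1)w.
Partial fractions: (-w - 3)/(w*(w + 1)) = 2/(w + 1) - 3/w.
An antiderivative is F(w) = -3*log(w) + 2*log(w + 1).
Then F(3) - F(2) = (log(16/27)) - (log(9/8)) = -5*log(3) + 7*log(2).

-5*log(3) + 7*log(2)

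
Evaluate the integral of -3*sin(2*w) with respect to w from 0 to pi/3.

An antiderivative is F(w) = 3*cos(2*w)/2.
Then F(pi/3) - F(0) = (-3/4) - (3/2) = -9/4.

-9/4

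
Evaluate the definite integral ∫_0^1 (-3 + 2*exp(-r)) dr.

-1 - 2*exp(-1)

An antiderivative is F(r) = -3*r - 2*exp(-r).
Then F(1) - F(0) = (-3 - 2*exp(-1)) - (-2) = -1 - 2*exp(-1).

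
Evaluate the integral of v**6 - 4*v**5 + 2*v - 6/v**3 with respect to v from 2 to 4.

-39679/112

By the power rule, an antiderivative is F(v) = v**7/7 - 2*v**6/3 + v**2 + 3/v**2.
Then F(4) - F(2) = (-125633/336) - (-1649/84) = -39679/112.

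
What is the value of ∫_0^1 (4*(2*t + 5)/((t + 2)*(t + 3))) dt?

Factor the denominator: t**2 + 5*t + 6 = (t + 3)(t + 2).
Partial fractions: 4*(2*t + 5)/((t + 2)*(t + 3)) = 4/(t + 3) + 4/(t + 2).
An antiderivative is F(t) = 4*log(t + 2) + 4*log(t + 3).
Then F(1) - F(0) = (4*log(3) + 8*log(2)) - (4*log(2) + 4*log(3)) = log(16).

log(16)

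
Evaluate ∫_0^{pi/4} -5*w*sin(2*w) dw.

-5/4

Integrate by parts once (u = w, dv = -5*sin(2*w) dw).
An antiderivative is F(w) = 5*w*cos(2*w)/2 - 5*sin(2*w)/4.
Then F(pi/4) - F(0) = (-5/4) - (0) = -5/4.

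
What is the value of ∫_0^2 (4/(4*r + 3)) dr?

Let u = 4*r + 3, so du = 4 dr. When r = 0, u = 3; when r = 2, u = 11.
The integral becomes ∫ 1/u du from 3 to 11, with antiderivative log(u).
Back in r: F(r) = log(4*r + 3).
Then F(2) - F(0) = (log(11)) - (log(3)) = log(11/3).

log(11/3)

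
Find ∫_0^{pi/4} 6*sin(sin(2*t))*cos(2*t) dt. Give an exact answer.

3 - 3*cos(1)

Let u = sin(2*t), so du = 2*cos(2*t) dt. When t = 0, u = 0; when t = pi/4, u = 1.
The integral becomes 3·∫ sin(u) du from 0 to 1, with antiderivative -3*cos(u).
Back in t: F(t) = -3*cos(sin(2*t)).
Then F(pi/4) - F(0) = (-3*cos(1)) - (-3) = 3 - 3*cos(1).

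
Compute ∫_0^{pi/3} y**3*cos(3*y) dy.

4/27 - pi**2/27

Integrate by parts 3 times (u = y^3, dv = cos(3*y) dy).
An antiderivative is F(y) = y**3*sin(3*y)/3 + y**2*cos(3*y)/3 - 2*y*sin(3*y)/9 - 2*cos(3*y)/27.
Then F(pi/3) - F(0) = (2/27 - pi**2/27) - (-2/27) = 4/27 - pi**2/27.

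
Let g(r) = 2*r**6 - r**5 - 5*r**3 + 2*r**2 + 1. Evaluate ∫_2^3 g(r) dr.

By the power rule, an antiderivative is F(r) = 2*r**7/7 - r**6/6 - 5*r**4/4 + 2*r**3/3 + r.
Then F(3) - F(2) = (11847/28) - (278/21) = 34429/84.

34429/84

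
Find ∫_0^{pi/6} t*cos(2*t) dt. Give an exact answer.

-1/8 + sqrt(3)*pi/24

Integrate by parts once (u = t, dv = cos(2*t) dt).
An antiderivative is F(t) = t*sin(2*t)/2 + cos(2*t)/4.
Then F(pi/6) - F(0) = (1/8 + sqrt(3)*pi/24) - (1/4) = -1/8 + sqrt(3)*pi/24.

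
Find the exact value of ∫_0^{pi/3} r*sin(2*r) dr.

Integrate by parts once (u = r, dv = sin(2*r) dr).
An antiderivative is F(r) = -r*cos(2*r)/2 + sin(2*r)/4.
Then F(pi/3) - F(0) = (sqrt(3)/8 + pi/12) - (0) = sqrt(3)/8 + pi/12.

sqrt(3)/8 + pi/12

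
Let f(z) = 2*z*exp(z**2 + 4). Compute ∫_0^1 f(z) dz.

-exp(4) + exp(5)

Let u = z**2 + 4, so du = 2*z dz. When z = 0, u = 4; when z = 1, u = 5.
The integral becomes ∫ exp(u) du from 4 to 5, with antiderivative exp(u).
Back in z: F(z) = exp(z**2 + 4).
Then F(1) - F(0) = (exp(5)) - (exp(4)) = -exp(4) + exp(5).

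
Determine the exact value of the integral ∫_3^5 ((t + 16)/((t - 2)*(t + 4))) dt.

Factor the denominator: t**2 + 2*t - 8 = (t + 4)(t - 2).
Partial fractions: (t + 16)/((t - 2)*(t + 4)) = -2/(t + 4) + 3/(t - 2).
An antiderivative is F(t) = 3*log(t - 2) - 2*log(t + 4).
Then F(5) - F(3) = (-log(3)) - (-log(49)) = log(49/3).

log(49/3)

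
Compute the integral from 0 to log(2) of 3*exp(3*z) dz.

Let u = exp(z), so du = exp(z) dz. When z = 0, u = 1; when z = log(2), u = 2.
The integral becomes 3·∫ u**2 du from 1 to 2, with antiderivative u**3.
Back in z: F(z) = exp(3*z).
Then F(log(2)) - F(0) = (8) - (1) = 7.

7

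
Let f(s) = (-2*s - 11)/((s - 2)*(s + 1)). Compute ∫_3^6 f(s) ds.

-16*log(2) + 3*log(7)

Factor the denominator: s**2 - s - 2 = (s + 1)(s - 2).
Partial fractions: (-2*s - 11)/((s - 2)*(s + 1)) = 3/(s + 1) - 5/(s - 2).
An antiderivative is F(s) = -5*log(s - 2) + 3*log(s + 1).
Then F(6) - F(3) = (-10*log(2) + 3*log(7)) - (log(64)) = -16*log(2) + 3*log(7).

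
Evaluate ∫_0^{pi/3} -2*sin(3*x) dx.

-4/3

An antiderivative is F(x) = 2*cos(3*x)/3.
Then F(pi/3) - F(0) = (-2/3) - (2/3) = -4/3.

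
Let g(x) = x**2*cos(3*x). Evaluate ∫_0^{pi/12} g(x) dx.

Integrate by parts twice (u = x^2, dv = cos(3*x) dx).
An antiderivative is F(x) = x**2*sin(3*x)/3 + 2*x*cos(3*x)/9 - 2*sin(3*x)/27.
Then F(pi/12) - F(0) = (sqrt(2)*(-32 + pi**2 + 8*pi)/864) - (0) = sqrt(2)*(-32 + pi**2 + 8*pi)/864.

sqrt(2)*(-32 + pi**2 + 8*pi)/864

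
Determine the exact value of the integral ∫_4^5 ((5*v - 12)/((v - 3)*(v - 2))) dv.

Factor the denominator: v**2 - 5*v + 6 = (v - 2)(v - 3).
Partial fractions: (5*v - 12)/((v - 3)*(v - 2)) = 2/(v - 2) + 3/(v - 3).
An antiderivative is F(v) = 3*log(v - 3) + 2*log(v - 2).
Then F(5) - F(4) = (log(72)) - (log(4)) = log(18).

log(18)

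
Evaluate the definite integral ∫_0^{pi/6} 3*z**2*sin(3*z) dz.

-2/9 + pi/9

Integrate by parts twice (u = z^2, dv = 3*sin(3*z) dz).
An antiderivative is F(z) = -z**2*cos(3*z) + 2*z*sin(3*z)/3 + 2*cos(3*z)/9.
Then F(pi/6) - F(0) = (pi/9) - (2/9) = -2/9 + pi/9.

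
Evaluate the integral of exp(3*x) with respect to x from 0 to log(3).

Let u = exp(x), so du = exp(x) dx. When x = 0, u = 1; when x = log(3), u = 3.
The integral becomes ∫ u**2 du from 1 to 3, with antiderivative u**3/3.
Back in x: F(x) = exp(3*x)/3.
Then F(log(3)) - F(0) = (9) - (1/3) = 26/3.

26/3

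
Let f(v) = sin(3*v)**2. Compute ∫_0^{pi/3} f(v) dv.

Use the identity sin^2(3*v) = (1 - cos(6*v))/2.
An antiderivative is F(v) = v/2 - sin(6*v)/12.
Then F(pi/3) - F(0) = (pi/6) - (0) = pi/6.

pi/6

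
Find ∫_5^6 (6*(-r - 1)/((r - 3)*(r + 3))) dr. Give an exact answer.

Factor the denominator: r**2 - 9 = (r + 3)(r - 3).
Partial fractions: 6*(-r - 1)/((r - 3)*(r + 3)) = -2/(r + 3) - 4/(r - 3).
An antiderivative is F(r) = -4*log(r - 3) - 2*log(r + 3).
Then F(6) - F(5) = (-8*log(3)) - (-10*log(2)) = -8*log(3) + 10*log(2).

-8*log(3) + 10*log(2)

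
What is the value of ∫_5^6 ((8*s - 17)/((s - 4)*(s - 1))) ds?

-log(2) + 3*log(5)

Factor the denominator: s**2 - 5*s + 4 = (s - 1)(s - 4).
Partial fractions: (8*s - 17)/((s - 4)*(s - 1)) = 3/(s - 1) + 5/(s - 4).
An antiderivative is F(s) = 5*log(s - 4) + 3*log(s - 1).
Then F(6) - F(5) = (5*log(2) + 3*log(5)) - (log(64)) = -log(2) + 3*log(5).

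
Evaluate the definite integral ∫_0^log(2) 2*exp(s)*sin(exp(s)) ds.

-2*cos(2) + 2*cos(1)

Let u = exp(s), so du = exp(s) ds. When s = 0, u = 1; when s = log(2), u = 2.
The integral becomes 2·∫ sin(u) du from 1 to 2, with antiderivative -2*cos(u).
Back in s: F(s) = -2*cos(exp(s)).
Then F(log(2)) - F(0) = (-2*cos(2)) - (-2*cos(1)) = -2*cos(2) + 2*cos(1).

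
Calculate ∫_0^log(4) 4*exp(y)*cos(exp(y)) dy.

Let u = exp(y), so du = exp(y) dy. When y = 0, u = 1; when y = log(4), u = 4.
The integral becomes 4·∫ cos(u) du from 1 to 4, with antiderivative 4*sin(u).
Back in y: F(y) = 4*sin(exp(y)).
Then F(log(4)) - F(0) = (4*sin(4)) - (4*sin(1)) = -4*sin(1) + 4*sin(4).

-4*sin(1) + 4*sin(4)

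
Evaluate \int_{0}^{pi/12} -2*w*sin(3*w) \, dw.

sqrt(2)*(-4 + pi)/36

Integrate by parts once (u = w, dv = -2*sin(3*w) dw).
An antiderivative is F(w) = 2*w*cos(3*w)/3 - 2*sin(3*w)/9.
Then F(pi/12) - F(0) = (sqrt(2)*(-4 + pi)/36) - (0) = sqrt(2)*(-4 + pi)/36.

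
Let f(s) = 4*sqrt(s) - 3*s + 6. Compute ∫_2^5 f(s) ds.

-27/2 - 16*sqrt(2)/3 + 40*sqrt(5)/3

By the power rule, an antiderivative is F(s) = 8*s**(3/2)/3 - 3*s**2/2 + 6*s.
Then F(5) - F(2) = (-15/2 + 40*sqrt(5)/3) - (6 + 16*sqrt(2)/3) = -27/2 - 16*sqrt(2)/3 + 40*sqrt(5)/3.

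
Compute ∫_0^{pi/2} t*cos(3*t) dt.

-pi/6 - 1/9

Integrate by parts once (u = t, dv = cos(3*t) dt).
An antiderivative is F(t) = t*sin(3*t)/3 + cos(3*t)/9.
Then F(pi/2) - F(0) = (-pi/6) - (1/9) = -pi/6 - 1/9.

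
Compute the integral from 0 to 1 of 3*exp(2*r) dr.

An antiderivative is F(r) = 3*exp(2*r)/2.
Then F(1) - F(0) = (3*exp(2)/2) - (3/2) = -3/2 + 3*exp(2)/2.

-3/2 + 3*exp(2)/2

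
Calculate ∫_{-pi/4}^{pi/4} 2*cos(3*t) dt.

2*sqrt(2)/3

An antiderivative is F(t) = 2*sin(3*t)/3.
Then F(pi/4) - F(-pi/4) = (sqrt(2)/3) - (-sqrt(2)/3) = 2*sqrt(2)/3.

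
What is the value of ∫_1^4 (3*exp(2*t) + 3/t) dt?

-3*exp(2)/2 + log(64) + 3*exp(8)/2

An antiderivative is F(t) = 3*exp(2*t)/2 + 3*log(t).
Then F(4) - F(1) = (log(64) + 3*exp(8)/2) - (3*exp(2)/2) = -3*exp(2)/2 + log(64) + 3*exp(8)/2.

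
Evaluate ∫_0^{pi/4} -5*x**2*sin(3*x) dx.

-5*sqrt(2)*pi**2/96 - 5*sqrt(2)*pi/36 + 5*sqrt(2)/27 + 10/27

Integrate by parts twice (u = x^2, dv = -5*sin(3*x) dx).
An antiderivative is F(x) = 5*x**2*cos(3*x)/3 - 10*x*sin(3*x)/9 - 10*cos(3*x)/27.
Then F(pi/4) - F(0) = (5*sqrt(2)*(-9*pi**2 - 24*pi + 32)/864) - (-10/27) = -5*sqrt(2)*pi**2/96 - 5*sqrt(2)*pi/36 + 5*sqrt(2)/27 + 10/27.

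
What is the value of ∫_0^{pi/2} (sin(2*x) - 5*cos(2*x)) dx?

1

An antiderivative is F(x) = -5*sin(2*x)/2 - cos(2*x)/2.
Then F(pi/2) - F(0) = (1/2) - (-1/2) = 1.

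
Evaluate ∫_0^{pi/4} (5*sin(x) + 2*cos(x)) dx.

5 - 3*sqrt(2)/2

An antiderivative is F(x) = 2*sin(x) - 5*cos(x).
Then F(pi/4) - F(0) = (-3*sqrt(2)/2) - (-5) = 5 - 3*sqrt(2)/2.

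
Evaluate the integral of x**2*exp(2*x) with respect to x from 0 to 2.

Integrate by parts twice (u = x^2, dv = exp(2*x) dx).
An antiderivative is F(x) = (2*x**2 - 2*x + 1)*exp(2*x)/4.
Then F(2) - F(0) = (5*exp(4)/4) - (1/4) = -1/4 + 5*exp(4)/4.

-1/4 + 5*exp(4)/4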